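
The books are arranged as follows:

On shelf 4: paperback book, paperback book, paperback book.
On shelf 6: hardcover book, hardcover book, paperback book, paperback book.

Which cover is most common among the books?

Counts by cover: paperback 5, hardcover 2.
The maximum is 5, held uniquely by paperback.

paperback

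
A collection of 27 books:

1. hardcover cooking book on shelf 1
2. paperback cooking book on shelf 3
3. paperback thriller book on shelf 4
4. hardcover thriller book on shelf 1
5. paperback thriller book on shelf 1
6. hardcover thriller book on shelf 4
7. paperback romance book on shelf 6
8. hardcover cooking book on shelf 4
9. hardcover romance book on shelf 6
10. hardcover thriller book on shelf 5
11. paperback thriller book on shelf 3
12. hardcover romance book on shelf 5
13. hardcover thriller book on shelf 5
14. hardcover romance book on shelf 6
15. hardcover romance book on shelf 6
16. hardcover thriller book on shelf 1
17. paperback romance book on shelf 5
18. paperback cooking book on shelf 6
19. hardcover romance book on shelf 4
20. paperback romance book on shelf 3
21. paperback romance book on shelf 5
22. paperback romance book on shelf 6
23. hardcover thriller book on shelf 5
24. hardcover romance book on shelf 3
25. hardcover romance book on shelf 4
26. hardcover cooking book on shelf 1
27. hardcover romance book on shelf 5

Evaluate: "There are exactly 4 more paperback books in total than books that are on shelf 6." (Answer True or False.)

|paperback books| = 10.
|books on shelf 6| = 6.
The claim requires 10 − 6 (= 4) to equal 4, which holds.

True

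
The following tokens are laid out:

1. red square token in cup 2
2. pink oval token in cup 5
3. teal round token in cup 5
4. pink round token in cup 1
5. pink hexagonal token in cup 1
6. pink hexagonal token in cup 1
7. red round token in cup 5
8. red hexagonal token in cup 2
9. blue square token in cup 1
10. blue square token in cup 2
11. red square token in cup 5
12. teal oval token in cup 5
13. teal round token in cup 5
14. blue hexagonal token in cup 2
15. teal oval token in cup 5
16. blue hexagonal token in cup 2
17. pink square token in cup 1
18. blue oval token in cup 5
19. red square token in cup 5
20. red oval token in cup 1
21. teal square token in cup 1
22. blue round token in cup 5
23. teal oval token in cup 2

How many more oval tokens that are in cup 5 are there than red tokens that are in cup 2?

oval tokens in cup 5: 4.
red tokens in cup 2: 2.
4 − 2 = 2.

2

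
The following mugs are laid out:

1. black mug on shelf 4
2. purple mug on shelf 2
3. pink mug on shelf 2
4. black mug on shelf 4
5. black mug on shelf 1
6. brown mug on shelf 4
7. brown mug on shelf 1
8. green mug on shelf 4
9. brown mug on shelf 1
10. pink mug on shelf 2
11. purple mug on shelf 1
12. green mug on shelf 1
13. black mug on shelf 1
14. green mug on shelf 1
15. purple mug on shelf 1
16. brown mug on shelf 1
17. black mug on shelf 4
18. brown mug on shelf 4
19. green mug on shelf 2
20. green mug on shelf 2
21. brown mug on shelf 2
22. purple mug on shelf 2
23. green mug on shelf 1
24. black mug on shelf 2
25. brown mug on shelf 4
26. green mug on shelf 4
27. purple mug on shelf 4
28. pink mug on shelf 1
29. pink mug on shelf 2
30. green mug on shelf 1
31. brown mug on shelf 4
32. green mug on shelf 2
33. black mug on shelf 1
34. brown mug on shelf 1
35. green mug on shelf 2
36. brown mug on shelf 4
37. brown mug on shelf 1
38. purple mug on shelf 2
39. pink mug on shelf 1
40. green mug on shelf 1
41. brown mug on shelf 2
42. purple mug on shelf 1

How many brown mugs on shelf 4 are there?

5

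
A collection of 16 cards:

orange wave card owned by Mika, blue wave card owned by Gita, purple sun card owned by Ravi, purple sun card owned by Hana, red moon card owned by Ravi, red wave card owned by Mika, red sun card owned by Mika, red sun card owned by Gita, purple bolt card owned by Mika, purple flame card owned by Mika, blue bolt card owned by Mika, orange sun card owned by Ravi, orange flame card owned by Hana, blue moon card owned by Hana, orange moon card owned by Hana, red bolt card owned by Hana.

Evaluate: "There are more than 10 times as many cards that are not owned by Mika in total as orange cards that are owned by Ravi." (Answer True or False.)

False

cards that are not owned by Mika: 10.
orange cards owned by Ravi: 1.
The claim requires 10 > 10 × 1 = 10, which does not hold.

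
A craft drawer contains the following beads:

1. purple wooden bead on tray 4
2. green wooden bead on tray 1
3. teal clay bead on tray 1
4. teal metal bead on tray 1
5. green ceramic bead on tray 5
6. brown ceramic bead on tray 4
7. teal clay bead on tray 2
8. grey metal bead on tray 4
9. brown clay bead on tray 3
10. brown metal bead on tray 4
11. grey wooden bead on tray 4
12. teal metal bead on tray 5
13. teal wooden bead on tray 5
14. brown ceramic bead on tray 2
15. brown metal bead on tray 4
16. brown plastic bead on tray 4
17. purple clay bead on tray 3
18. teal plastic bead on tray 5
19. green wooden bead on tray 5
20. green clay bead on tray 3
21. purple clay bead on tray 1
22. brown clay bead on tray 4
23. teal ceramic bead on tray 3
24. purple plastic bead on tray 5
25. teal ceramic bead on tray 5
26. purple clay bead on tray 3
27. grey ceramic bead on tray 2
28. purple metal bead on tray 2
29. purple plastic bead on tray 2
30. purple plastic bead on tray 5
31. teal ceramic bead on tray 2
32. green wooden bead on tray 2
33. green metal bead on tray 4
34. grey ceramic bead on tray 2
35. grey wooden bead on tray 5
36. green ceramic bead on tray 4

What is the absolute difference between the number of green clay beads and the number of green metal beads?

green clay beads: 1. green metal beads: 1.
|1 − 1| = 1 − 1 = 0.

0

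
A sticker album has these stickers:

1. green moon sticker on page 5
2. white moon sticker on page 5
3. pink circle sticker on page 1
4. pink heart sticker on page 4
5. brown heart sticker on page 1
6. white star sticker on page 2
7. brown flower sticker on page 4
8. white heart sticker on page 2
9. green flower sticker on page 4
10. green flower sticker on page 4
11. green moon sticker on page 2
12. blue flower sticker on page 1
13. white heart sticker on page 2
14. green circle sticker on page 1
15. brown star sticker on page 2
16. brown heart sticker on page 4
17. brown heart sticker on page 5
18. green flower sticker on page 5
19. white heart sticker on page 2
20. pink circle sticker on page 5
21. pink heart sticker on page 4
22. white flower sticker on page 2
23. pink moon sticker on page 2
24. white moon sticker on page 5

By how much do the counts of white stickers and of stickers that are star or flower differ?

1

white stickers: 7. stickers that are star or flower: 8.
|7 − 8| = 8 − 7 = 1.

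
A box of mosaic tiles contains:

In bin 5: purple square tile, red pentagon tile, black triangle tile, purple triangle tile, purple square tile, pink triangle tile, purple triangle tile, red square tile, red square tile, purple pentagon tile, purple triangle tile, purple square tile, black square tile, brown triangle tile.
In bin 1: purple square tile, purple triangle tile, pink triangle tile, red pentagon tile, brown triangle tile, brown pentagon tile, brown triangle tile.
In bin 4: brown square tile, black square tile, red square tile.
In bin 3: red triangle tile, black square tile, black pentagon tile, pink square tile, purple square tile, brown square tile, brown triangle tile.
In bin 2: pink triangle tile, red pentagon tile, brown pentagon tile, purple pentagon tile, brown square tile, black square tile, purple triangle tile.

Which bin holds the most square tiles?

Counts by bin (restricted to square tiles): bin 5→6, bin 3→4, bin 4→3, bin 2→2, bin 1→1.
The maximum is 6, held uniquely by bin 5.

bin 5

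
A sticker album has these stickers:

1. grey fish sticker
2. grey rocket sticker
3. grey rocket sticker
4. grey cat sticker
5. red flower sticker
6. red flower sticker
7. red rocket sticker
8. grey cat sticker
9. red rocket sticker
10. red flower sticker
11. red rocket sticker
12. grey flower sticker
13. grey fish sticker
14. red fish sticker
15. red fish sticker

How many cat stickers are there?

2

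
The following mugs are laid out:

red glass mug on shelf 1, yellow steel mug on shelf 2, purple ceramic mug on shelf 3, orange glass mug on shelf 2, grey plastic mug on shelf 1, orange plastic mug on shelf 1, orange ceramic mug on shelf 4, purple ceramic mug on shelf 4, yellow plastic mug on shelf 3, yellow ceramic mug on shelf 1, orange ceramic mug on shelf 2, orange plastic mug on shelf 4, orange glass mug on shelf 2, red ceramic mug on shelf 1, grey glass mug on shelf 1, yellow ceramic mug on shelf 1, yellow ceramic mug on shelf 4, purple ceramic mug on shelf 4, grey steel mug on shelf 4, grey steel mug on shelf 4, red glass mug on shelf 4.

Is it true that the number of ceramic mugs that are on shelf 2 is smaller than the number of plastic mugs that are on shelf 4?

|ceramic mugs on shelf 2| = 1.
|plastic mugs on shelf 4| = 1.
The claim requires 1 < 1, which does not hold.

False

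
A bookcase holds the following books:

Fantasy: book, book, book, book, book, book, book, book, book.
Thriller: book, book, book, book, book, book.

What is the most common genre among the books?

Counts by genre: fantasy 9, thriller 6.
The maximum is 9, held uniquely by fantasy.

fantasy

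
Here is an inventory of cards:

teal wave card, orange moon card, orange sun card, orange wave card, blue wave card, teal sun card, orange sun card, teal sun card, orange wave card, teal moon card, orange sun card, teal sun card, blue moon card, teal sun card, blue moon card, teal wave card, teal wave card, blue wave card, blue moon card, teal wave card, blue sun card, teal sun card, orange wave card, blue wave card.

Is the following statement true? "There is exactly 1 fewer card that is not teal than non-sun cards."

True

cards that are not teal: 14.
non-sun cards: 15.
The claim requires 15 − 14 (= 1) to equal 1, which holds.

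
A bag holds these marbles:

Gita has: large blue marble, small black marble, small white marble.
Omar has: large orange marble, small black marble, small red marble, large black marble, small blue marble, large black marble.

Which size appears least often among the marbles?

Counts by size: small 5, large 4.
The minimum is 4, held uniquely by large.

large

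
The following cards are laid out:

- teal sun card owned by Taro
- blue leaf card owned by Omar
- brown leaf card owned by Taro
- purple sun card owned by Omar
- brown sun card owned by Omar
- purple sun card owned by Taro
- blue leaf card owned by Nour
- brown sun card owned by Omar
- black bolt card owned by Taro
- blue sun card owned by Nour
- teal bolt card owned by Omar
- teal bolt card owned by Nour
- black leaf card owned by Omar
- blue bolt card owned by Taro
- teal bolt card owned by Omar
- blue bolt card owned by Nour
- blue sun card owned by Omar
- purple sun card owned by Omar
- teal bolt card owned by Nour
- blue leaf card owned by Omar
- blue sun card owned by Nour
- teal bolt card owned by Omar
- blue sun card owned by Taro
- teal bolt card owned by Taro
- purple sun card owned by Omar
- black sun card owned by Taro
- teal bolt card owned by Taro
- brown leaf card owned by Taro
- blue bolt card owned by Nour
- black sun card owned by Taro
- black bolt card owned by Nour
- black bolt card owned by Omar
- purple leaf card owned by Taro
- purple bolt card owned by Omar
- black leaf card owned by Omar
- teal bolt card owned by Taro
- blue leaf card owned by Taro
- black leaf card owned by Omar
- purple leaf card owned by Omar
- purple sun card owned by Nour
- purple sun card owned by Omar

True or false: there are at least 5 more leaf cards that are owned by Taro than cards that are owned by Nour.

False

leaf cards owned by Taro: 4.
cards owned by Nour: 9.
The claim requires 4 − 9 = -5 ≥ 5, which does not hold.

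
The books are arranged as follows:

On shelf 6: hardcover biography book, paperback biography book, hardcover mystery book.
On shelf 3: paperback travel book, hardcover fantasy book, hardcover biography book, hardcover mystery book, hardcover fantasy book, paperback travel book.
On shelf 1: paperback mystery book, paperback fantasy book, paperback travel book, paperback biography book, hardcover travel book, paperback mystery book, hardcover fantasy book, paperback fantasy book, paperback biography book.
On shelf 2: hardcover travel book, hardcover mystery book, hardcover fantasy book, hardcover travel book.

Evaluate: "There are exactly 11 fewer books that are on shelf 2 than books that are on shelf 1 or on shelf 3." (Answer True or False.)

There are 4 books on shelf 2.
There are 15 books on shelf 1 or on shelf 3.
The claim requires 15 − 4 (= 11) to equal 11, which holds.

True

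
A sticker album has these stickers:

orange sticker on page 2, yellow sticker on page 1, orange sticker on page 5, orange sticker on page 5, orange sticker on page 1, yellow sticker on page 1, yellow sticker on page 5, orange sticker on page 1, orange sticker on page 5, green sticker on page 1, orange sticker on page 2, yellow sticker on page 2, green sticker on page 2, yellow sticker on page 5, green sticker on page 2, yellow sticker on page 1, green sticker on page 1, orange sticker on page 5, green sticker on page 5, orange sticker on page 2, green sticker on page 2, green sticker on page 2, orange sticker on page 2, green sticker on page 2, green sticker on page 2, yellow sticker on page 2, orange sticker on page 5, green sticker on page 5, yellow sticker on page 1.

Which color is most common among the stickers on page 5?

Counts by color (restricted to stickers on page 5): orange 5, yellow 2, green 2.
The maximum is 5, held uniquely by orange.

orange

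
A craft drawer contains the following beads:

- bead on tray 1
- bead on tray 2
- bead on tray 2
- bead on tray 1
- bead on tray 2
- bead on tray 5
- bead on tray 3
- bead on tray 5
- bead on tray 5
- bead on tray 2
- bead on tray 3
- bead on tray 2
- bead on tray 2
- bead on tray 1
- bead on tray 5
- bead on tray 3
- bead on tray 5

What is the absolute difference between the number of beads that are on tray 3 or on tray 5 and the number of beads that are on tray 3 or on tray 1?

2

beads on tray 3 or on tray 5: 8. beads on tray 3 or on tray 1: 6.
|8 − 6| = 8 − 6 = 2.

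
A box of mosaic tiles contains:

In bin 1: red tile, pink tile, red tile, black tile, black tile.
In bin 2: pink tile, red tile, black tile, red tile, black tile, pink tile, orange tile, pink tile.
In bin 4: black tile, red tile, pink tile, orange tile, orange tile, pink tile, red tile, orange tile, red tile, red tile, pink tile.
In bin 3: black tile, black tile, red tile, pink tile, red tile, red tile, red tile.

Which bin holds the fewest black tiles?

bin 4

Counts by bin (restricted to black tiles): bin 1→2, bin 2→2, bin 3→2, bin 4→1.
The minimum is 1, held uniquely by bin 4.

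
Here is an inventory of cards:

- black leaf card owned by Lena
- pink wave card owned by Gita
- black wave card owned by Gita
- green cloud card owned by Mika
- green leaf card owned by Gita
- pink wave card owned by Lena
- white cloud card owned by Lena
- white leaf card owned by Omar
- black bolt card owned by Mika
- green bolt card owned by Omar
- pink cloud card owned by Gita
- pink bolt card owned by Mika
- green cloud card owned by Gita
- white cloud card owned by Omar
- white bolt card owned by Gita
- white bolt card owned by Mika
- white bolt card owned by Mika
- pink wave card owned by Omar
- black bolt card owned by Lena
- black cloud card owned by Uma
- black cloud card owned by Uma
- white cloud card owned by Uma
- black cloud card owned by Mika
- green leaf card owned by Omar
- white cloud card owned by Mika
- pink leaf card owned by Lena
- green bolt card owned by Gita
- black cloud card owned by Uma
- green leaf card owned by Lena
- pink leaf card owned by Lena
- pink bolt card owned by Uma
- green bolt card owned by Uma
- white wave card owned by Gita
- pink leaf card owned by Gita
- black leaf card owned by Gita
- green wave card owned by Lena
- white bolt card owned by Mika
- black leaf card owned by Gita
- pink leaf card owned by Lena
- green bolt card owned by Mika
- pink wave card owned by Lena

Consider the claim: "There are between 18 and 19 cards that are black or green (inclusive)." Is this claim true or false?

False

|cards that are black or green| = 20.
The claim requires 18 ≤ 20 ≤ 19, which does not hold.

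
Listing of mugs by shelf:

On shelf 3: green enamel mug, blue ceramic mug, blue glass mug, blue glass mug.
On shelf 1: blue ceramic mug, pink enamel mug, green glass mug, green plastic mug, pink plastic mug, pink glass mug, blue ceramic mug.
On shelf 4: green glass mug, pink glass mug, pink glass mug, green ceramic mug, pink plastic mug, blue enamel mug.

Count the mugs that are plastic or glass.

glass: 7; plastic: 3; together 7 + 3 = 10.

10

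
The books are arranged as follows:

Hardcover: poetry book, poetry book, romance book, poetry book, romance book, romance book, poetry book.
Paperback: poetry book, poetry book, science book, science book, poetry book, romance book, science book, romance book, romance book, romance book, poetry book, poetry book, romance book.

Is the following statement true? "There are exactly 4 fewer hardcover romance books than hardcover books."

True

|hardcover romance books| = 3.
|hardcover books| = 7.
The claim requires 7 − 3 (= 4) to equal 4, which holds.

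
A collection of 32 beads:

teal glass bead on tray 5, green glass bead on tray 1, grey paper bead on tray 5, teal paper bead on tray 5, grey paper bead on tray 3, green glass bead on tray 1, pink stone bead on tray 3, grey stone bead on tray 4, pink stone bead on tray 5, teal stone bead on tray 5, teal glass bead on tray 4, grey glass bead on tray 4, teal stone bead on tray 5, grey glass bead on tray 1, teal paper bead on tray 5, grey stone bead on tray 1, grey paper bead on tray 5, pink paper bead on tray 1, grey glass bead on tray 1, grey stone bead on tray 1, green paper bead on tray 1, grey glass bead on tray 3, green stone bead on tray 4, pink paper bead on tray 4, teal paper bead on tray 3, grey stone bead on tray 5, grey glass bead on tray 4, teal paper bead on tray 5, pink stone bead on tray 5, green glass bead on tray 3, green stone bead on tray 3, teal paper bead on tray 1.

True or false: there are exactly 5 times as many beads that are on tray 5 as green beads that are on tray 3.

beads on tray 5: 11.
green beads on tray 3: 2.
The claim requires 11 = 5 × 2 = 10, which does not hold.

False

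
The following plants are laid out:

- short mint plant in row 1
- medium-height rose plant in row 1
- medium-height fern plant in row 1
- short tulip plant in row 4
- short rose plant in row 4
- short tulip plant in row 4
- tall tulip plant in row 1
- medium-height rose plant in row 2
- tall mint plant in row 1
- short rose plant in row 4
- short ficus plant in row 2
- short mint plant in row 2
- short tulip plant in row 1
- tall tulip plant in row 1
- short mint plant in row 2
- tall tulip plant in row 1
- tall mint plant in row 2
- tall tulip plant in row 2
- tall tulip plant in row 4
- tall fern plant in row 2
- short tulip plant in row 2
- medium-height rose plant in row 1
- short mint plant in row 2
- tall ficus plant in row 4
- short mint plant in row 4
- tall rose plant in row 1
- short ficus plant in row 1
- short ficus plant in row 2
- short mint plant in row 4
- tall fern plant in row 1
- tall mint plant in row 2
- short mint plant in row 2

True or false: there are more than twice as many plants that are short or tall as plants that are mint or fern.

There are 28 plants that are short or tall.
There are 13 plants that are mint or fern.
The claim requires 28 > 2 × 13 = 26, which holds.

True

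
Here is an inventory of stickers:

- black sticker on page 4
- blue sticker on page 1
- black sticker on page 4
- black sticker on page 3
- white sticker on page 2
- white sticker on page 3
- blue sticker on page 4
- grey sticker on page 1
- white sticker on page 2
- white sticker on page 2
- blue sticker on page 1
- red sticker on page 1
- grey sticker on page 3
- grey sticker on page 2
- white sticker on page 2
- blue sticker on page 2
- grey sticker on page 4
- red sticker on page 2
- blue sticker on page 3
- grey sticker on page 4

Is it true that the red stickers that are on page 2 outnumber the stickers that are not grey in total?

red stickers on page 2: 1.
stickers that are not grey: 15.
The claim requires 1 > 15, which does not hold.

False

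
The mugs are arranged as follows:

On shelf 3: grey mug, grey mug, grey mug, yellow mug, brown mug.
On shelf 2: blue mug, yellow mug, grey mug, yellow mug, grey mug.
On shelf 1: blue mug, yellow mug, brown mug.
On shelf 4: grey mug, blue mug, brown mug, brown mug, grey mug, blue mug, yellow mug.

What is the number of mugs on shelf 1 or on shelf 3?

on shelf 1: 3; on shelf 3: 5; together 3 + 5 = 8.

8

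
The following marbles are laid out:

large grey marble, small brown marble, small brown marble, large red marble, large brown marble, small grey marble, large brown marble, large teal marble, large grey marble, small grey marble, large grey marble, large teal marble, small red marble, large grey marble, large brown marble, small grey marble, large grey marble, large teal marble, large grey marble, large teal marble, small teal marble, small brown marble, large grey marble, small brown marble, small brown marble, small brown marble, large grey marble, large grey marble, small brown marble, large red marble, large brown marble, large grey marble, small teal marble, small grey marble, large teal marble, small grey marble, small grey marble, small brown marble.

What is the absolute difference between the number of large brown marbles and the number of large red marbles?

large brown marbles: 4. large red marbles: 2.
|4 − 2| = 4 − 2 = 2.

2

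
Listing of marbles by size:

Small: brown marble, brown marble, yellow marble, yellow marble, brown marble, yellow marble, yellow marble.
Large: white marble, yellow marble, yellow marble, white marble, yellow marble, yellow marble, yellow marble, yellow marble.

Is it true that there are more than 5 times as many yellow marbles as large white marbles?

There are 10 yellow marbles.
There are 2 large white marbles.
The claim requires 10 > 5 × 2 = 10, which does not hold.

False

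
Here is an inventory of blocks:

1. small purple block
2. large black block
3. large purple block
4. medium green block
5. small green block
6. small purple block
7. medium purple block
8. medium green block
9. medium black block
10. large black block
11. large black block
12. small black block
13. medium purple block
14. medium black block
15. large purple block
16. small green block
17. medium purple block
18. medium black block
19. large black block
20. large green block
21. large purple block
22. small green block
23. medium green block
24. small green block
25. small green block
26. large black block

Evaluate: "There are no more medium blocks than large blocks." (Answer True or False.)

True

medium blocks: 9.
large blocks: 9.
The claim requires 9 ≤ 9, which holds.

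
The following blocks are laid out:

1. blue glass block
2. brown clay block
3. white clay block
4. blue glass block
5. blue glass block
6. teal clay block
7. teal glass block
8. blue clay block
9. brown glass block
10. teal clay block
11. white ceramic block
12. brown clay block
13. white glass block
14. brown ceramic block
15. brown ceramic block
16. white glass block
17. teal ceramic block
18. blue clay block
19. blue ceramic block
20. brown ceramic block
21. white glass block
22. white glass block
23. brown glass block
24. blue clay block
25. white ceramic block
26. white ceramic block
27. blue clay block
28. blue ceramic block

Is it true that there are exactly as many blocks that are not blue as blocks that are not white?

False

blocks that are not blue: 19.
blocks that are not white: 20.
The claim requires 19 = 20, which does not hold.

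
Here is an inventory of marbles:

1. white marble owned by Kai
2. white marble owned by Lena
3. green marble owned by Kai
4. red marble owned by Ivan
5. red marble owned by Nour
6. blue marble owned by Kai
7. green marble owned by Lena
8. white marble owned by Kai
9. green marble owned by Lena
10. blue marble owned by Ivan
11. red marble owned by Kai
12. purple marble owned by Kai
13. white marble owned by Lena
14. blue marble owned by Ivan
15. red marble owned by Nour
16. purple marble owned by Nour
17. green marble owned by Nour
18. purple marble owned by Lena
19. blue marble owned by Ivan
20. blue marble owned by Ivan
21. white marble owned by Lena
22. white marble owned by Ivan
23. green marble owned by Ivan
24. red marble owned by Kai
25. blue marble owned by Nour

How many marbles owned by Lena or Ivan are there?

Ivan: 7; Lena: 6; together 7 + 6 = 13.

13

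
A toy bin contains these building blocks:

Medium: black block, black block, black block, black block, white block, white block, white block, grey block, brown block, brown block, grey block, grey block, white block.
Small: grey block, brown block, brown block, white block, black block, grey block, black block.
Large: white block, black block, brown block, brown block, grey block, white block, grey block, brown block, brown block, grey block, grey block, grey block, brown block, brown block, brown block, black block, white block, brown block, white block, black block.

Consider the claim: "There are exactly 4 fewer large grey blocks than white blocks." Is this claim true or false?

|large grey blocks| = 5.
|white blocks| = 9.
The claim requires 9 − 5 (= 4) to equal 4, which holds.

True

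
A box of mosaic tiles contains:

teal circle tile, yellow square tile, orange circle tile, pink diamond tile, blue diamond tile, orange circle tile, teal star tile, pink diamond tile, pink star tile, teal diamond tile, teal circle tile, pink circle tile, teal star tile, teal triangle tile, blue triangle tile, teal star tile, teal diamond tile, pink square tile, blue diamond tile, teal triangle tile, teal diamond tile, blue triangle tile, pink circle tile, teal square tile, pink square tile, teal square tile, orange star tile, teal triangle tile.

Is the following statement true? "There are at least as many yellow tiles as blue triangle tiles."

False

yellow tiles: 1.
blue triangle tiles: 2.
The claim requires 1 ≥ 2, which does not hold.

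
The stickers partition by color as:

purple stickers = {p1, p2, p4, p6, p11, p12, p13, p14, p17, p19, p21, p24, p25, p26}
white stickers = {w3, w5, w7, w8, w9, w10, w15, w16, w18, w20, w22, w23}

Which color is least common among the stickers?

white

Counts by color: purple 14, white 12.
The minimum is 12, held uniquely by white.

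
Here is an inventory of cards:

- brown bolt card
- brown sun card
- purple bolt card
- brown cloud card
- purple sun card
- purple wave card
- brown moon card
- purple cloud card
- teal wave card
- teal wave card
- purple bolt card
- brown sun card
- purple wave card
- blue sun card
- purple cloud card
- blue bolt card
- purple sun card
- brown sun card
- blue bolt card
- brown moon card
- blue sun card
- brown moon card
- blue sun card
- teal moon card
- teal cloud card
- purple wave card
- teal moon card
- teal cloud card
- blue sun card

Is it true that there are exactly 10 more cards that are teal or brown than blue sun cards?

There are 14 cards that are teal or brown.
There are 4 blue sun cards.
The claim requires 14 − 4 (= 10) to equal 10, which holds.

True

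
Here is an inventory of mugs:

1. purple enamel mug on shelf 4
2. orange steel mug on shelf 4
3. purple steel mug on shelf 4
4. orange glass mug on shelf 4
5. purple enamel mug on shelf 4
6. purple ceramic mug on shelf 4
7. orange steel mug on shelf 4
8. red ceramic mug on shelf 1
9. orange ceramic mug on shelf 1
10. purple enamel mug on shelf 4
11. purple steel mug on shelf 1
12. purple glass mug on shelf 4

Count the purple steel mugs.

2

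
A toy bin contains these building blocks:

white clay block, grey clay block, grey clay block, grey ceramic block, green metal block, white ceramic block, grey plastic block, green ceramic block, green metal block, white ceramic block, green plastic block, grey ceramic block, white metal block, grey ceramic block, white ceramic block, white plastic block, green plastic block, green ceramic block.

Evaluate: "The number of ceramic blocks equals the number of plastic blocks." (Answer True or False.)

False

There are 8 ceramic blocks.
There are 4 plastic blocks.
The claim requires 8 = 4, which does not hold.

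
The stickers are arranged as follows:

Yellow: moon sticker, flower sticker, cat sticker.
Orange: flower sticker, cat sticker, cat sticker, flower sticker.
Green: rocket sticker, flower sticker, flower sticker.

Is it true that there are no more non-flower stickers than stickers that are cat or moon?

|non-flower stickers| = 5.
|stickers that are cat or moon| = 4.
The claim requires 5 ≤ 4, which does not hold.

False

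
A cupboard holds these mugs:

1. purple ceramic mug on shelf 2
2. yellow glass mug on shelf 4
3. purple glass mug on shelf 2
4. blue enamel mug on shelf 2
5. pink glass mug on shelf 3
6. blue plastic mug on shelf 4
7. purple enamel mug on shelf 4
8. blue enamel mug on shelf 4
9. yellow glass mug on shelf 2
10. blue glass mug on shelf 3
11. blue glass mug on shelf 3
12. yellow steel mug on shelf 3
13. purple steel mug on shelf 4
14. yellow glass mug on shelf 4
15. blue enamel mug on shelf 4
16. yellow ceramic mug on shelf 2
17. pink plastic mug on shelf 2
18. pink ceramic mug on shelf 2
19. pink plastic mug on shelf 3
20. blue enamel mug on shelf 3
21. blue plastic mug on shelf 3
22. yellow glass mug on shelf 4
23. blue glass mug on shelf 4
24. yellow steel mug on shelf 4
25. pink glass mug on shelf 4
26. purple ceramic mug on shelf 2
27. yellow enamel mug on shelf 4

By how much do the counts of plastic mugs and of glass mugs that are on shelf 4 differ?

1

plastic mugs: 4. glass mugs on shelf 4: 5.
|4 − 5| = 5 − 4 = 1.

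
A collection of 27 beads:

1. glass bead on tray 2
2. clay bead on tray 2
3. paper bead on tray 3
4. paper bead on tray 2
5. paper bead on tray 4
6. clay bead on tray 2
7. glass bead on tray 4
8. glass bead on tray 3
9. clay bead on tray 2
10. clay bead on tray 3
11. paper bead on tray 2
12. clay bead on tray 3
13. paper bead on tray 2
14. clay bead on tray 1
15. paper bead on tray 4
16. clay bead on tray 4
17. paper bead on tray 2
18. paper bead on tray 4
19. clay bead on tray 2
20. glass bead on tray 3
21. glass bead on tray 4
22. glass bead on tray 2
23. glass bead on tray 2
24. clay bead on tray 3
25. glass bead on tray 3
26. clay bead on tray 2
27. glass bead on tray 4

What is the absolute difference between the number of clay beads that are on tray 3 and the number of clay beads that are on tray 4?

2

clay beads on tray 3: 3. clay beads on tray 4: 1.
|3 − 1| = 3 − 1 = 2.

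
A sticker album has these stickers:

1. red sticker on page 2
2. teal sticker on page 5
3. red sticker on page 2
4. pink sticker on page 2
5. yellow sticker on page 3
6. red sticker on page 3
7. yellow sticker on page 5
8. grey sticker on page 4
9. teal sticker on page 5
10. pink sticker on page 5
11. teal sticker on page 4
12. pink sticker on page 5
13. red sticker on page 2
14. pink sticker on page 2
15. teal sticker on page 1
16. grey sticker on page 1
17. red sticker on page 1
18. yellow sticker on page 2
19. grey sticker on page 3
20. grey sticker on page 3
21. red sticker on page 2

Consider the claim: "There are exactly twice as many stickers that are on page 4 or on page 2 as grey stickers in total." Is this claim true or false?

False

|stickers on page 4 or on page 2| = 9.
|grey stickers| = 4.
The claim requires 9 = 2 × 4 = 8, which does not hold.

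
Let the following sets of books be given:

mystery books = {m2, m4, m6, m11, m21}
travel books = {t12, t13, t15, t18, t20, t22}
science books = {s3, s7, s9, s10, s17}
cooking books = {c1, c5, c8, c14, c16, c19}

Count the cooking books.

6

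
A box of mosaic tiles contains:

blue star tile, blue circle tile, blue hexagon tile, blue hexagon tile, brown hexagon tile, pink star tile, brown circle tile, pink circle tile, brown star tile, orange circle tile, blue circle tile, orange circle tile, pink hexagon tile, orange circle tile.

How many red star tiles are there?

0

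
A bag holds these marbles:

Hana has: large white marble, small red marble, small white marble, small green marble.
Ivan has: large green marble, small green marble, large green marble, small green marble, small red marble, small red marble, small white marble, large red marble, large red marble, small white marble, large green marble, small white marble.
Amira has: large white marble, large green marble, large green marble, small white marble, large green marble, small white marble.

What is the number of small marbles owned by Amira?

2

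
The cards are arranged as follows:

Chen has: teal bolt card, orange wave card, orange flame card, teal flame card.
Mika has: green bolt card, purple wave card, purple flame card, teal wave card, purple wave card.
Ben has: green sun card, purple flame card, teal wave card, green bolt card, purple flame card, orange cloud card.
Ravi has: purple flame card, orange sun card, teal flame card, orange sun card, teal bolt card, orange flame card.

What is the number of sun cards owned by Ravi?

2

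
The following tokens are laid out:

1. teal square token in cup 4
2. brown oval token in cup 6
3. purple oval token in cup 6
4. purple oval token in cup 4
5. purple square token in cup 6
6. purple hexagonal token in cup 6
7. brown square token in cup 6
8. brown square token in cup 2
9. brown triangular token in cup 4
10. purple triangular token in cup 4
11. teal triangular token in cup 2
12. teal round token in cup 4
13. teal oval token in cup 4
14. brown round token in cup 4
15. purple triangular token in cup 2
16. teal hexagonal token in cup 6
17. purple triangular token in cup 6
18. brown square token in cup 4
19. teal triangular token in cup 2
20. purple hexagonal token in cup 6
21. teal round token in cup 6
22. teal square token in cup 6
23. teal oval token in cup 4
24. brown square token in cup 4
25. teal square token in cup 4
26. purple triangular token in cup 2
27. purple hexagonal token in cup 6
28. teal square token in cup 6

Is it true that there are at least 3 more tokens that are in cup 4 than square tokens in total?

|tokens in cup 4| = 11.
|square tokens| = 9.
The claim requires 11 − 9 = 2 ≥ 3, which does not hold.

False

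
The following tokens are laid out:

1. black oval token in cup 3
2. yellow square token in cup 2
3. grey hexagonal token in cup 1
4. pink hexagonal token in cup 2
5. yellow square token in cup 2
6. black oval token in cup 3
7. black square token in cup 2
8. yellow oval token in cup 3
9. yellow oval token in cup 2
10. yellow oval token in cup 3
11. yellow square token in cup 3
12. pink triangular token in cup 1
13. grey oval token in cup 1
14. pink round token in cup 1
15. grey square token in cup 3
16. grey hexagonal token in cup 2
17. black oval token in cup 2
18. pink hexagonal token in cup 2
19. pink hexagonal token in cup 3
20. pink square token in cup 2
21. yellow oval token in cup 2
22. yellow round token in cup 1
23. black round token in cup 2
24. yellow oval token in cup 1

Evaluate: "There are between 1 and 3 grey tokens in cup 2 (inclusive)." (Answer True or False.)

True

There is 1 grey token in cup 2.
The claim requires 1 ≤ 1 ≤ 3, which holds.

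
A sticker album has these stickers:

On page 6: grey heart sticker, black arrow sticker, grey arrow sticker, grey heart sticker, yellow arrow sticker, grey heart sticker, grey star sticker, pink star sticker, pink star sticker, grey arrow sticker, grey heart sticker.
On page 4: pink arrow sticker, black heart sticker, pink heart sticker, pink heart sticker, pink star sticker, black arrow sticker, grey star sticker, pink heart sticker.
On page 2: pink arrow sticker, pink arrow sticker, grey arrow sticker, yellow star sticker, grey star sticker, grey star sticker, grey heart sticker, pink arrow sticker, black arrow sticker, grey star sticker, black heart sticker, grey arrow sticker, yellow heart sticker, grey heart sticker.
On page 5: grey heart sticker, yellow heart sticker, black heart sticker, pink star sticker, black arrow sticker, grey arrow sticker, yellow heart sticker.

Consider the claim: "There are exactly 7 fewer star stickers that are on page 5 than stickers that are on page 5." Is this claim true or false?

False

star stickers on page 5: 1.
stickers on page 5: 7.
The claim requires 7 − 1 (= 6) to equal 7, which does not hold.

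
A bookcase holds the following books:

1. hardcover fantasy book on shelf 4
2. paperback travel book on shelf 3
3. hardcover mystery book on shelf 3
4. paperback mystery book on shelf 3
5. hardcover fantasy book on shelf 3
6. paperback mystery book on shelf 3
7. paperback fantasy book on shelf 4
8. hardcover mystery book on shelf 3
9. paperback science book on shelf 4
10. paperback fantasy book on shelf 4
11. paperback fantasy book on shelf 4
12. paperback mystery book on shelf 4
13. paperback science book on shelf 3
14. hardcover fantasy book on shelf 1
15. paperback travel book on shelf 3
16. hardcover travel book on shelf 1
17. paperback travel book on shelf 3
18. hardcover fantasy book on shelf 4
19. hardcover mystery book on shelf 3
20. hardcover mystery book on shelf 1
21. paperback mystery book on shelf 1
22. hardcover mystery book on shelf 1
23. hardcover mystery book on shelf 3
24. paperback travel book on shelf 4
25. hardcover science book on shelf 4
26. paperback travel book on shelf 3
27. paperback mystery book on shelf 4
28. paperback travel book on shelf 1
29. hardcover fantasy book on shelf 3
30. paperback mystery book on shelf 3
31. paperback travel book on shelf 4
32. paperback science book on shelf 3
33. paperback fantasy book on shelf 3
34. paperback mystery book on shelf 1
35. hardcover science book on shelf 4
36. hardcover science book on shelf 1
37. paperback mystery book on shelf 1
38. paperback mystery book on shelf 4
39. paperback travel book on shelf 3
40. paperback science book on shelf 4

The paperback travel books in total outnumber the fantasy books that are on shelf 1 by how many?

paperback travel books: 8.
fantasy books on shelf 1: 1.
8 − 1 = 7.

7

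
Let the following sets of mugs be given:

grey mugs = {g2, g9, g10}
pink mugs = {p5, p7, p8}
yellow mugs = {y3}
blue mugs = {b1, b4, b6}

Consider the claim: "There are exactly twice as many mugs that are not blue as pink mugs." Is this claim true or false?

False

|mugs that are not blue| = 7.
|pink mugs| = 3.
The claim requires 7 = 2 × 3 = 6, which does not hold.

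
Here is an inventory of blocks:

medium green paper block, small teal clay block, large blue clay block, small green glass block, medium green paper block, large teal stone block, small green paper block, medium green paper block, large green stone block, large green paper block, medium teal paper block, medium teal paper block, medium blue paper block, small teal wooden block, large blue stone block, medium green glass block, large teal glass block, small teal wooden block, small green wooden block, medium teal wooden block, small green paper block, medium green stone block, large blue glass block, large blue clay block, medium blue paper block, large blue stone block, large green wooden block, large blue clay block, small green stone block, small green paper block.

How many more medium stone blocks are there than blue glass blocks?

medium stone blocks: 1.
blue glass blocks: 1.
1 − 1 = 0.

0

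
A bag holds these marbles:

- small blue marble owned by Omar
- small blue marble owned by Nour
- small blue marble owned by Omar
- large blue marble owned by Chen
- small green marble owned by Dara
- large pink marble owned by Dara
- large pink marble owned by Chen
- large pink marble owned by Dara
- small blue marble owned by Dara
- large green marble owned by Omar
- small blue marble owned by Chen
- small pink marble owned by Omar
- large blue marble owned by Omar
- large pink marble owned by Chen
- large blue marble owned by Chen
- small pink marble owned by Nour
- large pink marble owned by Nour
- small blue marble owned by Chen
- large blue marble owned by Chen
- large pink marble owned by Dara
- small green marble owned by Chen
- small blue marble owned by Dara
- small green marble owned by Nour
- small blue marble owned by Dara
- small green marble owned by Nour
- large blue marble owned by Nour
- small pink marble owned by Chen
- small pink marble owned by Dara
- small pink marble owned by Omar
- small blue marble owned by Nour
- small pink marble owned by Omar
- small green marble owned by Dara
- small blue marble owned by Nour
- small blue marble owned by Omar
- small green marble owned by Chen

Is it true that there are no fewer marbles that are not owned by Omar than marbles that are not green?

False

marbles that are not owned by Omar: 27.
marbles that are not green: 28.
The claim requires 27 ≥ 28, which does not hold.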